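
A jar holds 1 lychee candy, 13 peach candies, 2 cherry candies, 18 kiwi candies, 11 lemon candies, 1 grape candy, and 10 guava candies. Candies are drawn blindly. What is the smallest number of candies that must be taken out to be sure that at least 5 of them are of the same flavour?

Pigeonhole: the 7 flavours are the holes; the candies drawn are the pigeons.
To avoid 5 of any one flavour, the worst case takes at most 4 of each flavour, or every candy of a flavour that has fewer than 4.
That gives 1 + 4 + 2 + 4 + 4 + 1 + 4 = 20 candies with no flavour reaching 5.
The next candy forces some flavour to 5, so 20 + 1 = 21.

21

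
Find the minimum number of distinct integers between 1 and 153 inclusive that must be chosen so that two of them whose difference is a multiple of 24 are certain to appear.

Integers whose pairwise differences are multiples of 24 are exactly those sharing a remainder mod 24. By pigeonhole, the 24 residue classes mod 24 are the pigeonholes.
With 24 integers one could put 1 in each residue class and have no class reach 2.
The 25th integer pushes some class to 2, so 24·1 + 1 = 25.

25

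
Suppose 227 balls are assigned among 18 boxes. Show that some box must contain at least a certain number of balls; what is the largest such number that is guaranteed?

The 18 boxes are the holes and the 227 balls are the pigeons.
If every box held at most 12 balls, the total would be at most 18 × 12 = 216, which is less than 227.
So some box holds at least ⌈227/18⌉ = 13 balls.

13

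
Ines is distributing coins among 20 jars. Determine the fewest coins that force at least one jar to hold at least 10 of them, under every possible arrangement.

With 180 coins one could put exactly 9 in each of the 20 jars, and no jar would reach 10.
Pigeonhole: one more coin must land in a jar that already has 9, giving it 10.
So 20 × 9 + 1 = 181 coins are required.

181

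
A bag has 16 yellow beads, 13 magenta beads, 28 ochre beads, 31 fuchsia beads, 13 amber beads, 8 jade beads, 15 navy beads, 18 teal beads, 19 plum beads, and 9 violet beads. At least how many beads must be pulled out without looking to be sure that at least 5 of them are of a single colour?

41

An adversary could hand out at most 4 beads per colour: 4 + 4 + 4 + 4 + 4 + 4 + 4 + 4 + 4 + 4 = 40 beads and still no colour has 5.
By pigeonhole, one more bead lands in a colour already at 4, so 41 draws are enough and 40 are not.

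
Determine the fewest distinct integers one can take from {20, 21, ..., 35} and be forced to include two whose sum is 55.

Group the elements by complementary pair {x, 55−x}: {20,35}, {21,34}, {22,33}, …, giving 8 two-element pairs.
Treating each of those 8 groups as a pigeonhole, one can pick one integer per group — 8 integers — with no two summing to 55.
The 9th integer lands in an occupied pair, forcing a sum of 55.

9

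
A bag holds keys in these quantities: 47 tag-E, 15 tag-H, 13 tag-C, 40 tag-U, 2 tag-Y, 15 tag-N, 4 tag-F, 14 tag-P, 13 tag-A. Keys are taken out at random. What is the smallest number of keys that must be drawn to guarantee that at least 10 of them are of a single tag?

By the pigeonhole principle, the 9 tags are the holes; the keys drawn are the pigeons.
To avoid 10 of any one tag, the worst case takes at most 9 of each tag, or every key of a tag that has fewer than 9.
That gives 9 + 9 + 9 + 9 + 2 + 9 + 4 + 9 + 9 = 69 keys with no tag reaching 10.
The next key forces some tag to 10, so 69 + 1 = 70.

70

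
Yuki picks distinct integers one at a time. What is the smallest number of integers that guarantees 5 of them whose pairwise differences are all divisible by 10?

41

Integers whose pairwise differences are multiples of 10 are exactly those sharing a remainder mod 10. Pigeonhole: the 10 residue classes mod 10 are the pigeonholes.
With 40 integers one could put 4 in each residue class and have no class reach 5.
The 41st integer pushes some class to 5, so 10·4 + 1 = 41.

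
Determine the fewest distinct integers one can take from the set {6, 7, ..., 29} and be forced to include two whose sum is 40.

Group the elements by complementary pair {x, 40−x}: {11,29}, {12,28}, {13,27}, …, giving 9 two-element pairs; the single value 20 (it cannot pair with itself since the integers are distinct); and 5 integers whose partner 40−x falls outside [6,29].
Treating each of those 15 groups as a pigeonhole, one can pick one integer per group — 15 integers — with no two summing to 40.
The 16th integer lands in an occupied pair, forcing a sum of 40.

16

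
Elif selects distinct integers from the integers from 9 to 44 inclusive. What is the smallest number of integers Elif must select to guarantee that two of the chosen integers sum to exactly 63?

24

A set avoiding the sum 63 can contain at most one of each pair {x, 63−x}, plus the 10 elements whose complement lies outside the range.
The integers 9, …, 31 (23 of them) are such a set: any two sum to at least 9+10 = 19 and at most 30+31 = 61 < 63.
By the pigeonhole principle, any 24th integer completes one of the 13 pairs, so 24 choices force a sum of 63.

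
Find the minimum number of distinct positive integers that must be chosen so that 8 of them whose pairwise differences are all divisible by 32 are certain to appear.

Integers whose pairwise differences are multiples of 32 are exactly those sharing a remainder mod 32. The 32 residue classes mod 32 are the pigeonholes.
With 224 integers one could put 7 in each residue class and have no class reach 8.
The 225th integer pushes some class to 8, so 32·7 + 1 = 225.

225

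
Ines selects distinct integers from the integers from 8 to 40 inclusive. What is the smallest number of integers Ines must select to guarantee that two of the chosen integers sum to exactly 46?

Group the elements by complementary pair {x, 46−x}: {8,38}, {9,37}, {10,36}, …, giving 15 two-element pairs; the single value 23 (it cannot pair with itself since the integers are distinct); and 2 integers whose partner 46−x falls outside [8,40].
Treating each of those 18 groups as a pigeonhole, one can pick one integer per group — 18 integers — with no two summing to 46.
The 19th integer lands in an occupied pair, forcing a sum of 46.

19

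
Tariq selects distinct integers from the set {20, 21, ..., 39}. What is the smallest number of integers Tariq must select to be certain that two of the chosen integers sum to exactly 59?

11

A set avoiding the sum 59 can contain at most one of each pair {x, 59−x}.
The integers 30, …, 39 (10 of them) are such a set: any two sum to at least 30+31 = 61 > 59.
By pigeonhole, any 11th integer completes one of the 10 pairs, so 11 choices force a sum of 59.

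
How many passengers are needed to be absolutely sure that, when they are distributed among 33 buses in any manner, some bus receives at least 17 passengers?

529

With 528 passengers one could put exactly 16 in each of the 33 buses, and no bus would reach 17.
One more passenger must land in a bus that already has 16, giving it 17.
So 33 × 16 + 1 = 529 passengers are required.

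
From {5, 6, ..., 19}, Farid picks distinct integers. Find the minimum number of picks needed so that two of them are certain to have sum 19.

Two chosen integers sum to 19 exactly when both halves of some pair {x, 19−x} with 5 ≤ x ≤ 19−x ≤ 14 are chosen — 5 such pairs.
The remaining 5 elements (those with no distinct partner in range) can never complete a 19-sum, so the worst case takes all of them and one from each pair: 5 + 5 = 10.
The 11th integer has to be the second member of some pair, so 10 + 1 = 11.

11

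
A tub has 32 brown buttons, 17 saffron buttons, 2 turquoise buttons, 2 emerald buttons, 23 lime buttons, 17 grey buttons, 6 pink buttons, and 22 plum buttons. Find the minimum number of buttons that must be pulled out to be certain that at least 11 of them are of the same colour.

The 8 colours are the holes; the buttons drawn are the pigeons.
To avoid 11 of any one colour, the worst case takes at most 10 of each colour, or every button of a colour that has fewer than 10.
That gives 10 + 10 + 2 + 2 + 10 + 10 + 6 + 10 = 60 buttons with no colour reaching 11.
The next button forces some colour to 11, so 60 + 1 = 61.

61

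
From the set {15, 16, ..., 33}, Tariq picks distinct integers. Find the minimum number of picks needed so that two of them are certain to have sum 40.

15

Two chosen integers sum to 40 exactly when both halves of some pair {x, 40−x} with 15 ≤ x ≤ 40−x ≤ 25 are chosen — 5 such pairs.
The remaining 9 elements (those with no distinct partner in range) can never complete a 40-sum, so the worst case takes all of them and one from each pair: 9 + 5 = 14.
Pigeonhole: the 15th integer has to be the second member of some pair, so 14 + 1 = 15.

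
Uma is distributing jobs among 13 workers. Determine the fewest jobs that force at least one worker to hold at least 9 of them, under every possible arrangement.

With 104 jobs one could put exactly 8 in each of the 13 workers, and no worker would reach 9.
Pigeonhole: one more job must land in a worker that already has 8, giving it 9.
So 13 × 8 + 1 = 105 jobs are required.

105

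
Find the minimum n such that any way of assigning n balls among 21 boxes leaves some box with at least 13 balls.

253

With 252 balls one could put exactly 12 in each of the 21 boxes, and no box would reach 13.
By the pigeonhole principle, one more ball must land in a box that already has 12, giving it 13.
So 21 × 12 + 1 = 253 balls are required.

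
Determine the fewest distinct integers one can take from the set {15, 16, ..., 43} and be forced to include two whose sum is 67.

Group the elements by complementary pair {x, 67−x}: {24,43}, {25,42}, {26,41}, …, giving 10 two-element pairs and 9 integers whose partner 67−x falls outside [15,43].
Pigeonhole: treating each of those 19 groups as a pigeonhole, one can pick one integer per group — 19 integers — with no two summing to 67.
The 20th integer lands in an occupied pair, forcing a sum of 67.

20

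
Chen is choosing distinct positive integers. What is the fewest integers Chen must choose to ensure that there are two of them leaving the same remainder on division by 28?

29

The 28 residue classes mod 28 are the pigeonholes.
With 28 integers one could put 1 in each residue class and have no class reach 2.
The 29th integer pushes some class to 2, so 28·1 + 1 = 29.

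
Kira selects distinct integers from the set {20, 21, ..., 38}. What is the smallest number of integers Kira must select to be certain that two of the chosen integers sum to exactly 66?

A set avoiding the sum 66 can contain at most one of each pair {x, 66−x}, plus the 9 elements whose complement lies outside the range or equal to its own complement.
The integers 20, …, 33 (14 of them) are such a set: any two sum to at least 20+21 = 41 and at most 32+33 = 65 < 66.
By the pigeonhole principle, any 15th integer completes one of the 5 pairs, so 15 choices force a sum of 66.

15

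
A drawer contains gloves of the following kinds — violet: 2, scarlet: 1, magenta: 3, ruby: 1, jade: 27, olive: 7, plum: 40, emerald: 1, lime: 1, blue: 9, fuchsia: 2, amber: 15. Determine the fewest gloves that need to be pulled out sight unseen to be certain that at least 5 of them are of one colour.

The 12 colours are the holes; the gloves drawn are the pigeons.
To avoid 5 of any one colour, the worst case takes at most 4 of each colour, or every glove of a colour that has fewer than 4.
That gives 2 + 1 + 3 + 1 + 4 + 4 + 4 + 1 + 1 + 4 + 2 + 4 = 31 gloves with no colour reaching 5.
The next glove forces some colour to 5, so 31 + 1 = 32.

32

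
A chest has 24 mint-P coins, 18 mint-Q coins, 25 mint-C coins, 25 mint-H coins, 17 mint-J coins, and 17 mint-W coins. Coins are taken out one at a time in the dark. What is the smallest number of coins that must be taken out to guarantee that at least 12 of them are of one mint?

Pigeonhole: put each drawn coin into a box by mint. The largest draw with every box below 12 takes min(count, 11) from each mint.
Σ min(cᵢ, 11) = 11 + 11 + 11 + 11 + 11 + 11 = 66.
Draw number 66 + 1 = 67 must push one box to 12.

67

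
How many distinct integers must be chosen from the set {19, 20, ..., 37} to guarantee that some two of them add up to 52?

13

A set avoiding the sum 52 can contain at most one of each pair {x, 52−x}, plus the 5 elements whose complement lies outside the range or equal to its own complement.
The integers 26, …, 37 (12 of them) are such a set: any two sum to at least 26+27 = 53 > 52.
By the pigeonhole principle, any 13th integer completes one of the 7 pairs, so 13 choices force a sum of 52.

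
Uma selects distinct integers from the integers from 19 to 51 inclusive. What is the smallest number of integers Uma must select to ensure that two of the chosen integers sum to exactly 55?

25

A set avoiding the sum 55 can contain at most one of each pair {x, 55−x}, plus the 15 elements whose complement lies outside the range.
The integers 28, …, 51 (24 of them) are such a set: any two sum to at least 28+29 = 57 > 55.
Pigeonhole: any 25th integer completes one of the 9 pairs, so 25 choices force a sum of 55.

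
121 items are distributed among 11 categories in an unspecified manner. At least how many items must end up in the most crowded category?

The 11 categories are the holes and the 121 items are the pigeons.
If every category held at most 10 items, the total would be at most 11 × 10 = 110, which is less than 121.
So some category holds at least ⌈121/11⌉ = 11 items.

11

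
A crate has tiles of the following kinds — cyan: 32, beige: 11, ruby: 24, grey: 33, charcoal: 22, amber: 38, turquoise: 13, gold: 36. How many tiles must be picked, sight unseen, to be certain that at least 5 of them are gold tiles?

In the worst case for collecting gold tiles, every non-gold tile comes out first.
There are 32 + 11 + 24 + 33 + 22 + 38 + 13 = 173 non-gold tiles altogether.
After those, each further tile must be gold, so 173 + 5 = 178 draws guarantee 5 gold tiles.

178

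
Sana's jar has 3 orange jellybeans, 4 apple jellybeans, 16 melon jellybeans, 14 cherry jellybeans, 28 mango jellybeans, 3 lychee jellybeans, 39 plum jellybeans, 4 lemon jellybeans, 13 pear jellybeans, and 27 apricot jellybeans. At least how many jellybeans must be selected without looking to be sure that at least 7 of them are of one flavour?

The 10 flavours are the holes; the jellybeans drawn are the pigeons.
To avoid 7 of any one flavour, the worst case takes at most 6 of each flavour, or every jellybean of a flavour that has fewer than 6.
That gives 3 + 4 + 6 + 6 + 6 + 3 + 6 + 4 + 6 + 6 = 50 jellybeans with no flavour reaching 7.
The next jellybean forces some flavour to 7, so 50 + 1 = 51.

51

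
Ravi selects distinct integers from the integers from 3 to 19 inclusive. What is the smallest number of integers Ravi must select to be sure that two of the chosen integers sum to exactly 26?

Group the elements by complementary pair {x, 26−x}: {7,19}, {8,18}, {9,17}, …, giving 6 two-element pairs, the single value 13 (it cannot pair with itself since the integers are distinct), and 4 integers whose partner 26−x falls outside [3,19].
Treating each of those 11 groups as a pigeonhole, one can pick one integer per group — 11 integers — with no two summing to 26.
The 12th integer lands in an occupied pair, forcing a sum of 26.

12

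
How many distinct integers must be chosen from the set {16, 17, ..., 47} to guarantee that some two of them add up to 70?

Group the elements by complementary pair {x, 70−x}: {23,47}, {24,46}, {25,45}, …, giving 12 two-element pairs; the single value 35 (it cannot pair with itself since the integers are distinct); and 7 integers whose partner 70−x falls outside [16,47].
Pigeonhole: treating each of those 20 groups as a pigeonhole, one can pick one integer per group — 20 integers — with no two summing to 70.
The 21st integer lands in an occupied pair, forcing a sum of 70.

21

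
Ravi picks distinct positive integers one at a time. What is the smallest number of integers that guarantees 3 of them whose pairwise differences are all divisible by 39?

Integers whose pairwise differences are multiples of 39 are exactly those sharing a remainder mod 39. By pigeonhole, the 39 residue classes mod 39 are the pigeonholes.
With 78 integers one could put 2 in each residue class and have no class reach 3.
The 79th integer pushes some class to 3, so 39·2 + 1 = 79.

79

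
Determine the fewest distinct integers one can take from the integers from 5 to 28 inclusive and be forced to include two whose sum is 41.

Group the elements by complementary pair {x, 41−x}: {13,28}, {14,27}, {15,26}, …, giving 8 two-element pairs and 8 integers whose partner 41−x falls outside [5,28].
Treating each of those 16 groups as a pigeonhole, one can pick one integer per group — 16 integers — with no two summing to 41.
The 17th integer lands in an occupied pair, forcing a sum of 41.

17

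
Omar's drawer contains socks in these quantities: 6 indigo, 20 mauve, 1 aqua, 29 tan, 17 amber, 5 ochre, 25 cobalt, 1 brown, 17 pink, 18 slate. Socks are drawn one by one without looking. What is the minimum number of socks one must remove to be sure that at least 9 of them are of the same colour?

By the pigeonhole principle, the 10 colours are the holes; the socks drawn are the pigeons.
To avoid 9 of any one colour, the worst case takes at most 8 of each colour, or every sock of a colour that has fewer than 8.
That gives 6 + 8 + 1 + 8 + 8 + 5 + 8 + 1 + 8 + 8 = 61 socks with no colour reaching 9.
The next sock forces some colour to 9, so 61 + 1 = 62.

62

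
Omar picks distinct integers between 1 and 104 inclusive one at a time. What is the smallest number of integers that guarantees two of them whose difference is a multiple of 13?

14

Integers whose pairwise differences are multiples of 13 are exactly those sharing a remainder mod 13. Pigeonhole: the 13 residue classes mod 13 are the pigeonholes.
With 13 integers one could put 1 in each residue class and have no class reach 2.
The 14th integer pushes some class to 2, so 13·1 + 1 = 14.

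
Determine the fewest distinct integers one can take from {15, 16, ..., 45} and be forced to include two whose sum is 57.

18

Group the elements by complementary pair {x, 57−x}: {15,42}, {16,41}, {17,40}, …, giving 14 two-element pairs and 3 integers whose partner 57−x falls outside [15,45].
By pigeonhole, treating each of those 17 groups as a pigeonhole, one can pick one integer per group — 17 integers — with no two summing to 57.
The 18th integer lands in an occupied pair, forcing a sum of 57.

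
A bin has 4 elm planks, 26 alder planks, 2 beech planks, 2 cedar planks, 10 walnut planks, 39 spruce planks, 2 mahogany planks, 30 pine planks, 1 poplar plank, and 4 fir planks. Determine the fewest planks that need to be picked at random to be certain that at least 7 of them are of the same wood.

40

Put each drawn plank into a box by wood. The largest draw with every box below 7 takes min(count, 6) from each wood; woods with fewer than 6 contribute all they have.
Σ min(cᵢ, 6) = 4 + 6 + 2 + 2 + 6 + 6 + 2 + 6 + 1 + 4 = 39.
Draw number 39 + 1 = 40 must push one box to 7.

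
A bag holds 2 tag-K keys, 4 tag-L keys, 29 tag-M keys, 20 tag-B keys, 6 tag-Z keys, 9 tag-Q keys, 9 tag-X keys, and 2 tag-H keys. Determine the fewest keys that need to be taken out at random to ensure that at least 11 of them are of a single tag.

53

Put each drawn key into a box by tag. The largest draw with every box below 11 takes min(count, 10) from each tag; tags with fewer than 10 contribute all they have.
Σ min(cᵢ, 10) = 2 + 4 + 10 + 10 + 6 + 9 + 9 + 2 = 52.
Draw number 52 + 1 = 53 must push one box to 11.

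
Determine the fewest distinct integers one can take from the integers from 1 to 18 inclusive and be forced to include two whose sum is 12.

A set avoiding the sum 12 can contain at most one of each pair {x, 12−x}, plus the 8 elements whose complement lies outside the range or equal to its own complement.
The integers 6, …, 18 (13 of them) are such a set: any two sum to at least 6+7 = 13 > 12.
Pigeonhole: any 14th integer completes one of the 5 pairs, so 14 choices force a sum of 12.

14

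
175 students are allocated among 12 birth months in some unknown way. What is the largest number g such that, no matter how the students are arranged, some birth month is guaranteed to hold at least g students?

15

The 12 birth months are the holes and the 175 students are the pigeons.
If every birth month held at most 14 students, the total would be at most 12 × 14 = 168, which is less than 175.
So some birth month holds at least ⌈175/12⌉ = 15 students.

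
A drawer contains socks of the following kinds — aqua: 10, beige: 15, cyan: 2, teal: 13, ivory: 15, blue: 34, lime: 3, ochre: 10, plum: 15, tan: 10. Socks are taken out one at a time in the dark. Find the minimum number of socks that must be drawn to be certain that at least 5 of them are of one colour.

38

An adversary could hand out at most 4 socks per colour (cyan, lime run out sooner): 4 + 4 + 2 + 4 + 4 + 4 + 3 + 4 + 4 + 4 = 37 socks and still no colour has 5.
Pigeonhole: one more sock lands in a colour already at 4, so 38 draws are enough and 37 are not.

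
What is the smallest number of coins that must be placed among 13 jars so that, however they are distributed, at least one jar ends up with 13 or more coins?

157

With 156 coins one could put exactly 12 in each of the 13 jars, and no jar would reach 13.
By the pigeonhole principle, one more coin must land in a jar that already has 12, giving it 13.
So 13 × 12 + 1 = 157 coins are required.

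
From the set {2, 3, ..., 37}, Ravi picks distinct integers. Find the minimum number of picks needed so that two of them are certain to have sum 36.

Group the elements by complementary pair {x, 36−x}: {2,34}, {3,33}, {4,32}, …, giving 16 two-element pairs; the single value 18 (it cannot pair with itself since the integers are distinct); and 3 integers whose partner 36−x falls outside [2,37].
Pigeonhole: treating each of those 20 groups as a pigeonhole, one can pick one integer per group — 20 integers — with no two summing to 36.
The 21st integer lands in an occupied pair, forcing a sum of 36.

21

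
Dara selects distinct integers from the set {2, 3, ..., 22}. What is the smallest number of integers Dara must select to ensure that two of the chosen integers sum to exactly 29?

14

A set avoiding the sum 29 can contain at most one of each pair {x, 29−x}, plus the 5 elements whose complement lies outside the range.
The integers 2, …, 14 (13 of them) are such a set: any two sum to at least 2+3 = 5 and at most 13+14 = 27 < 29.
Any 14th integer completes one of the 8 pairs, so 14 choices force a sum of 29.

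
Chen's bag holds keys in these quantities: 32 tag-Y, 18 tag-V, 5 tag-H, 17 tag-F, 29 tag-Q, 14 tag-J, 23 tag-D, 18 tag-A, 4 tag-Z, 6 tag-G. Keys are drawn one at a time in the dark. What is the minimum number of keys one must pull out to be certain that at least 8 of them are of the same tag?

65

An adversary could hand out at most 7 keys per tag (tag-H, tag-Z, tag-G run out sooner): 7 + 7 + 5 + 7 + 7 + 7 + 7 + 7 + 4 + 6 = 64 keys and still no tag has 8.
By the pigeonhole principle, one more key lands in a tag already at 7, so 65 draws are enough and 64 are not.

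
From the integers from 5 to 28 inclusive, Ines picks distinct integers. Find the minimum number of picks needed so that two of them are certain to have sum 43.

18

A set avoiding the sum 43 can contain at most one of each pair {x, 43−x}, plus the 10 elements whose complement lies outside the range.
The integers 5, …, 21 (17 of them) are such a set: any two sum to at least 5+6 = 11 and at most 20+21 = 41 < 43.
Any 18th integer completes one of the 7 pairs, so 18 choices force a sum of 43.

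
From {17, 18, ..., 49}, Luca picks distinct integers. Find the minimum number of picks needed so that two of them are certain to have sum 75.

Two chosen integers sum to 75 exactly when both halves of some pair {x, 75−x} with 26 ≤ x ≤ 75−x ≤ 49 are chosen — 12 such pairs.
The remaining 9 elements (those with no distinct partner in range) can never complete a 75-sum, so the worst case takes all of them and one from each pair: 9 + 12 = 21.
The 22nd integer has to be the second member of some pair, so 21 + 1 = 22.

22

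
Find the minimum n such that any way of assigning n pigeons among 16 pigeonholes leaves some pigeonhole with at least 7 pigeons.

97

With 96 pigeons one could put exactly 6 in each of the 16 pigeonholes, and no pigeonhole would reach 7.
By pigeonhole, one more pigeon must land in a pigeonhole that already has 6, giving it 7.
So 16 × 6 + 1 = 97 pigeons are required.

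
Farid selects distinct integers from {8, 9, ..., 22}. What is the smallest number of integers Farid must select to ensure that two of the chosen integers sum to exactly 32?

Two chosen integers sum to 32 exactly when both halves of some pair {x, 32−x} with 10 ≤ x ≤ 32−x ≤ 22 are chosen — 6 such pairs.
The remaining 3 elements (those with no distinct partner in range) can never complete a 32-sum, so the worst case takes all of them and one from each pair: 3 + 6 = 9.
By pigeonhole, the 10th integer has to be the second member of some pair, so 9 + 1 = 10.

10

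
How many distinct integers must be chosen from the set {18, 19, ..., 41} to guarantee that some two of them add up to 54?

16

Two chosen integers sum to 54 exactly when both halves of some pair {x, 54−x} with 18 ≤ x ≤ 54−x ≤ 36 are chosen — 9 such pairs.
The remaining 6 elements (those with no distinct partner in range) can never complete a 54-sum, so the worst case takes all of them and one from each pair: 6 + 9 = 15.
By pigeonhole, the 16th integer has to be the second member of some pair, so 15 + 1 = 16.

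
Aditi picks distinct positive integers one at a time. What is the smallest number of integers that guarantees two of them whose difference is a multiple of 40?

41

Integers whose pairwise differences are multiples of 40 are exactly those sharing a remainder mod 40. By the pigeonhole principle, the 40 residue classes mod 40 are the pigeonholes.
With 40 integers one could put 1 in each residue class and have no class reach 2.
The 41st integer pushes some class to 2, so 40·1 + 1 = 41.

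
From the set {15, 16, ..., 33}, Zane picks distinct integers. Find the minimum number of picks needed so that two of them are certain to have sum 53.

Group the elements by complementary pair {x, 53−x}: {20,33}, {21,32}, {22,31}, …, giving 7 two-element pairs and 5 integers whose partner 53−x falls outside [15,33].
Pigeonhole: treating each of those 12 groups as a pigeonhole, one can pick one integer per group — 12 integers — with no two summing to 53.
The 13th integer lands in an occupied pair, forcing a sum of 53.

13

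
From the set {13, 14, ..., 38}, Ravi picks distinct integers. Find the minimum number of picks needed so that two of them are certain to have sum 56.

Two chosen integers sum to 56 exactly when both halves of some pair {x, 56−x} with 18 ≤ x ≤ 56−x ≤ 38 are chosen — 10 such pairs.
The remaining 6 elements (those with no distinct partner in range) can never complete a 56-sum, so the worst case takes all of them and one from each pair: 6 + 10 = 16.
By the pigeonhole principle, the 17th integer has to be the second member of some pair, so 16 + 1 = 17.

17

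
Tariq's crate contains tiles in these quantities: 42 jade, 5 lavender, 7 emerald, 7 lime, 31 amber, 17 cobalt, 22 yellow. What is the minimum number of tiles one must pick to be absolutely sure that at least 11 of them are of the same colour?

Put each drawn tile into a box by colour. The largest draw with every box below 11 takes min(count, 10) from each colour; colours with fewer than 10 contribute all they have.
Σ min(cᵢ, 10) = 10 + 5 + 7 + 7 + 10 + 10 + 10 = 59.
Draw number 59 + 1 = 60 must push one box to 11.

60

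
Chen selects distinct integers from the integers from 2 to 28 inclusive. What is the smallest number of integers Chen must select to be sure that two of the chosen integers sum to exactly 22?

19

A set avoiding the sum 22 can contain at most one of each pair {x, 22−x}, plus the 9 elements whose complement lies outside the range or equal to its own complement.
The integers 11, …, 28 (18 of them) are such a set: any two sum to at least 11+12 = 23 > 22.
Pigeonhole: any 19th integer completes one of the 9 pairs, so 19 choices force a sum of 22.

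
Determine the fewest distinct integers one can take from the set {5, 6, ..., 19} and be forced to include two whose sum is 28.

11

A set avoiding the sum 28 can contain at most one of each pair {x, 28−x}, plus the 5 elements whose complement lies outside the range or equal to its own complement.
The integers 5, …, 14 (10 of them) are such a set: any two sum to at least 5+6 = 11 and at most 13+14 = 27 < 28.
Any 11th integer completes one of the 5 pairs, so 11 choices force a sum of 28.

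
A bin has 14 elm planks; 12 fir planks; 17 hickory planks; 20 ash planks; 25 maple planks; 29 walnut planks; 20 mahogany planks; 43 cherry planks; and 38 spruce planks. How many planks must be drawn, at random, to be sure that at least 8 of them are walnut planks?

In the worst case for collecting walnut planks, every non-walnut plank comes out first.
There are 14 + 12 + 17 + 20 + 25 + 20 + 43 + 38 = 189 non-walnut planks altogether.
After those, each further plank must be walnut, so 189 + 8 = 197 draws guarantee 8 walnut planks.

197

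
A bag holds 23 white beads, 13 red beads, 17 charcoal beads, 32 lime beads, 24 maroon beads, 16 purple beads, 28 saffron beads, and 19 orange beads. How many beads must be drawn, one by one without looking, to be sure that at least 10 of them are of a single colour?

An adversary could hand out at most 9 beads per colour: 9 + 9 + 9 + 9 + 9 + 9 + 9 + 9 = 72 beads and still no colour has 10.
By pigeonhole, one more bead lands in a colour already at 9, so 73 draws are enough and 72 are not.

73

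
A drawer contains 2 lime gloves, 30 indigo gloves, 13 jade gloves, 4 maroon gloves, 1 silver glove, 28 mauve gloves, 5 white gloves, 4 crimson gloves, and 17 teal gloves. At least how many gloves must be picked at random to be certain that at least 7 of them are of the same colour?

41

By the pigeonhole principle, the 9 colours are the holes; the gloves drawn are the pigeons.
To avoid 7 of any one colour, the worst case takes at most 6 of each colour, or every glove of a colour that has fewer than 6.
That gives 2 + 6 + 6 + 4 + 1 + 6 + 5 + 4 + 6 = 40 gloves with no colour reaching 7.
The next glove forces some colour to 7, so 40 + 1 = 41.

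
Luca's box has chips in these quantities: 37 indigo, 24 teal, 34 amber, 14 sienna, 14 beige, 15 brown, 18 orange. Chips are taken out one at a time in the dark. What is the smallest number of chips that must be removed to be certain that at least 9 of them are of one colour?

Put each drawn chip into a box by colour. The largest draw with every box below 9 takes min(count, 8) from each colour.
Σ min(cᵢ, 8) = 8 + 8 + 8 + 8 + 8 + 8 + 8 = 56.
Draw number 56 + 1 = 57 must push one box to 9.

57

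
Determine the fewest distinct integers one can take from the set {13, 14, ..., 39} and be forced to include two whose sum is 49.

16

Group the elements by complementary pair {x, 49−x}: {13,36}, {14,35}, {15,34}, …, giving 12 two-element pairs and 3 integers whose partner 49−x falls outside [13,39].
Treating each of those 15 groups as a pigeonhole, one can pick one integer per group — 15 integers — with no two summing to 49.
The 16th integer lands in an occupied pair, forcing a sum of 49.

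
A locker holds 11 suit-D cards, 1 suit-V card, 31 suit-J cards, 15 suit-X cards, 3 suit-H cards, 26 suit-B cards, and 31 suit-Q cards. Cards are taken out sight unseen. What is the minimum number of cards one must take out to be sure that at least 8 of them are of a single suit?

An adversary could hand out at most 7 cards per suit (suit-V, suit-H run out sooner): 7 + 1 + 7 + 7 + 3 + 7 + 7 = 39 cards and still no suit has 8.
One more card lands in a suit already at 7, so 40 draws are enough and 39 are not.

40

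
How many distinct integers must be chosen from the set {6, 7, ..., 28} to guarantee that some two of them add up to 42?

17

Group the elements by complementary pair {x, 42−x}: {14,28}, {15,27}, {16,26}, …, giving 7 two-element pairs, the single value 21 (it cannot pair with itself since the integers are distinct), and 8 integers whose partner 42−x falls outside [6,28].
Treating each of those 16 groups as a pigeonhole, one can pick one integer per group — 16 integers — with no two summing to 42.
The 17th integer lands in an occupied pair, forcing a sum of 42.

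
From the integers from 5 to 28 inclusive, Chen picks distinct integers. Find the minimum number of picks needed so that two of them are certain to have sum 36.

Group the elements by complementary pair {x, 36−x}: {8,28}, {9,27}, {10,26}, …, giving 10 two-element pairs; the single value 18 (it cannot pair with itself since the integers are distinct); and 3 integers whose partner 36−x falls outside [5,28].
Treating each of those 14 groups as a pigeonhole, one can pick one integer per group — 14 integers — with no two summing to 36.
The 15th integer lands in an occupied pair, forcing a sum of 36.

15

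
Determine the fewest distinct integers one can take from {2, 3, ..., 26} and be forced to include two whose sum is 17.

Group the elements by complementary pair {x, 17−x}: {2,15}, {3,14}, {4,13}, …, giving 7 two-element pairs and 11 integers whose partner 17−x falls outside [2,26].
Treating each of those 18 groups as a pigeonhole, one can pick one integer per group — 18 integers — with no two summing to 17.
The 19th integer lands in an occupied pair, forcing a sum of 17.

19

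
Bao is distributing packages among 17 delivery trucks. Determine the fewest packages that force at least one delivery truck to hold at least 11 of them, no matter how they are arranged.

171

With 170 packages one could put exactly 10 in each of the 17 delivery trucks, and no delivery truck would reach 11.
By the pigeonhole principle, one more package must land in a delivery truck that already has 10, giving it 11.
So 17 × 10 + 1 = 171 packages are required.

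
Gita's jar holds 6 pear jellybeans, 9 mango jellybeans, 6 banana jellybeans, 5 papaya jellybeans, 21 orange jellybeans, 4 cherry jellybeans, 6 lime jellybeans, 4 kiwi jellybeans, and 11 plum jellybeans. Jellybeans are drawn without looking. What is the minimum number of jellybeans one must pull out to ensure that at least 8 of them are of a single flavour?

Pigeonhole: the 9 flavours are the holes; the jellybeans drawn are the pigeons.
To avoid 8 of any one flavour, the worst case takes at most 7 of each flavour, or every jellybean of a flavour that has fewer than 7.
That gives 6 + 7 + 6 + 5 + 7 + 4 + 6 + 4 + 7 = 52 jellybeans with no flavour reaching 8.
The next jellybean forces some flavour to 8, so 52 + 1 = 53.

53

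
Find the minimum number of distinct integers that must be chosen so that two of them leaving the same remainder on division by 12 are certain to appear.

By pigeonhole, the 12 residue classes mod 12 are the pigeonholes.
With 12 integers one could put 1 in each residue class and have no class reach 2.
The 13th integer pushes some class to 2, so 12·1 + 1 = 13.

13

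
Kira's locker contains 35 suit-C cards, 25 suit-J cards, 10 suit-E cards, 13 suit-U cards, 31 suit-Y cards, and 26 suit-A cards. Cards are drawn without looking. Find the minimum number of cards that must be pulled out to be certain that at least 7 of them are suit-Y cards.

116

In the worst case for collecting suit-Y cards, every non-suit-Y card comes out first.
There are 35 + 25 + 10 + 13 + 26 = 109 non-suit-Y cards altogether.
After those, each further card must be suit-Y, so 109 + 7 = 116 draws guarantee 7 suit-Y cards.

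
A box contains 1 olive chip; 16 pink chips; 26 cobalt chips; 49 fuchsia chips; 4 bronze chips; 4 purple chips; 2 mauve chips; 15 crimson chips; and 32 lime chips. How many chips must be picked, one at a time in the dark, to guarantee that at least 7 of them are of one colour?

Put each drawn chip into a box by colour. The largest draw with every box below 7 takes min(count, 6) from each colour; colours with fewer than 6 contribute all they have.
Σ min(cᵢ, 6) = 1 + 6 + 6 + 6 + 4 + 4 + 2 + 6 + 6 = 41.
Draw number 41 + 1 = 42 must push one box to 7.

42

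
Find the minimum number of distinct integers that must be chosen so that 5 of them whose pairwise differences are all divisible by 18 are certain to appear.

Integers whose pairwise differences are multiples of 18 are exactly those sharing a remainder mod 18. The 18 residue classes mod 18 are the pigeonholes.
With 72 integers one could put 4 in each residue class and have no class reach 5.
The 73rd integer pushes some class to 5, so 18·4 + 1 = 73.

73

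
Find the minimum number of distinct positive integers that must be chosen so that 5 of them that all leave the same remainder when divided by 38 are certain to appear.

153

By the pigeonhole principle, the 38 residue classes mod 38 are the pigeonholes.
With 152 integers one could put 4 in each residue class and have no class reach 5.
The 153rd integer pushes some class to 5, so 38·4 + 1 = 153.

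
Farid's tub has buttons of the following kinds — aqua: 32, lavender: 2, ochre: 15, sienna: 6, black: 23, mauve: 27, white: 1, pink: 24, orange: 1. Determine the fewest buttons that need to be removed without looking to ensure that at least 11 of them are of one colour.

An adversary could hand out at most 10 buttons per colour (4 colours run out sooner): 10 + 2 + 10 + 6 + 10 + 10 + 1 + 10 + 1 = 60 buttons and still no colour has 11.
By the pigeonhole principle, one more button lands in a colour already at 10, so 61 draws are enough and 60 are not.

61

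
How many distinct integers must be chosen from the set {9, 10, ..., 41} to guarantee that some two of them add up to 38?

Two chosen integers sum to 38 exactly when both halves of some pair {x, 38−x} with 9 ≤ x ≤ 38−x ≤ 29 are chosen — 10 such pairs.
The remaining 13 elements (those with no distinct partner in range) can never complete a 38-sum, so the worst case takes all of them and one from each pair: 13 + 10 = 23.
By the pigeonhole principle, the 24th integer has to be the second member of some pair, so 23 + 1 = 24.

24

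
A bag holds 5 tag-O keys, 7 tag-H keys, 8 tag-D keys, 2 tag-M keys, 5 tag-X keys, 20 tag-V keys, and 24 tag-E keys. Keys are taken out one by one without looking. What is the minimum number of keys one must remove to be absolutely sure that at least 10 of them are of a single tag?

An adversary could hand out at most 9 keys per tag (5 tags run out sooner): 5 + 7 + 8 + 2 + 5 + 9 + 9 = 45 keys and still no tag has 10.
One more key lands in a tag already at 9, so 46 draws are enough and 45 are not.

46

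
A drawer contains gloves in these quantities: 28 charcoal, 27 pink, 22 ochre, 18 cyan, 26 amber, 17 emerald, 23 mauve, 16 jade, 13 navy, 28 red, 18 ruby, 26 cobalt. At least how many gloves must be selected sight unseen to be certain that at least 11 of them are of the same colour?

121

Pigeonhole: the 12 colours are the holes; the gloves drawn are the pigeons.
To avoid 11 of any one colour, the worst case takes at most 10 of each colour.
That gives 10 + 10 + 10 + 10 + 10 + 10 + 10 + 10 + 10 + 10 + 10 + 10 = 120 gloves with no colour reaching 11.
The next glove forces some colour to 11, so 120 + 1 = 121.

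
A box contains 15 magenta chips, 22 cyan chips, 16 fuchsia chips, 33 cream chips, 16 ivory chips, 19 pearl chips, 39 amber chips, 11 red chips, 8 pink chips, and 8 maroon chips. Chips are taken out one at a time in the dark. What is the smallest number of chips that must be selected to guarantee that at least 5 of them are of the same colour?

Pigeonhole: put each drawn chip into a box by colour. The largest draw with every box below 5 takes min(count, 4) from each colour.
Σ min(cᵢ, 4) = 4 + 4 + 4 + 4 + 4 + 4 + 4 + 4 + 4 + 4 = 40.
Draw number 40 + 1 = 41 must push one box to 5.

41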